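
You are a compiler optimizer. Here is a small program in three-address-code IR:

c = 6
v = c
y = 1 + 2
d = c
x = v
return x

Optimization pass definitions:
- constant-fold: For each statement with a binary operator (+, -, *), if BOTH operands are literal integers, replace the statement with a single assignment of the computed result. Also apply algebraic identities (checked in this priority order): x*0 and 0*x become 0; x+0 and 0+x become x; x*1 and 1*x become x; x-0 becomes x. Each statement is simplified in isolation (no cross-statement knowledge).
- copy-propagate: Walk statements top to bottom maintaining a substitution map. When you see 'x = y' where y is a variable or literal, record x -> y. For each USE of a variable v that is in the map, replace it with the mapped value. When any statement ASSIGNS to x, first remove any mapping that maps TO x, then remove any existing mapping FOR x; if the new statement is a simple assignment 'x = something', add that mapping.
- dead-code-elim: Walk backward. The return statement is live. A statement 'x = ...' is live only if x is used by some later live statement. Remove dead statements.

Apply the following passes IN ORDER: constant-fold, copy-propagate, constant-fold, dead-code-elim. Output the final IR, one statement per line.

Answer: return 6

Derivation:
Initial IR:
  c = 6
  v = c
  y = 1 + 2
  d = c
  x = v
  return x
After constant-fold (6 stmts):
  c = 6
  v = c
  y = 3
  d = c
  x = v
  return x
After copy-propagate (6 stmts):
  c = 6
  v = 6
  y = 3
  d = 6
  x = 6
  return 6
After constant-fold (6 stmts):
  c = 6
  v = 6
  y = 3
  d = 6
  x = 6
  return 6
After dead-code-elim (1 stmts):
  return 6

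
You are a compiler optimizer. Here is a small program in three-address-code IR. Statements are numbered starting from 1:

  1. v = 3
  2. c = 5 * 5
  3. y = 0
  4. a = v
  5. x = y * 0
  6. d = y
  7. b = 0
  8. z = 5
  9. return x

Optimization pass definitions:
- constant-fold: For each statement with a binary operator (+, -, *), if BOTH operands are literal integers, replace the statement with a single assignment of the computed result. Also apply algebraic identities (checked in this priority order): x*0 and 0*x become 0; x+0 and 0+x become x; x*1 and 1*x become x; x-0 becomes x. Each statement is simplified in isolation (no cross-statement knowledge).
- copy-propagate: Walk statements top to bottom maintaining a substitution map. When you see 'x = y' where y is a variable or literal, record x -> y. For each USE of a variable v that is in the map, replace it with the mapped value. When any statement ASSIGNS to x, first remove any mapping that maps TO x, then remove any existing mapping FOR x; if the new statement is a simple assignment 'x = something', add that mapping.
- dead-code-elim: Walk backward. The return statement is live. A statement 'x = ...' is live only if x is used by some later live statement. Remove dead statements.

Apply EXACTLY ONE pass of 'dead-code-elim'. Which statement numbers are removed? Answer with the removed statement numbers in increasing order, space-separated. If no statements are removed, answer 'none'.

Backward liveness scan:
Stmt 1 'v = 3': DEAD (v not in live set [])
Stmt 2 'c = 5 * 5': DEAD (c not in live set [])
Stmt 3 'y = 0': KEEP (y is live); live-in = []
Stmt 4 'a = v': DEAD (a not in live set ['y'])
Stmt 5 'x = y * 0': KEEP (x is live); live-in = ['y']
Stmt 6 'd = y': DEAD (d not in live set ['x'])
Stmt 7 'b = 0': DEAD (b not in live set ['x'])
Stmt 8 'z = 5': DEAD (z not in live set ['x'])
Stmt 9 'return x': KEEP (return); live-in = ['x']
Removed statement numbers: [1, 2, 4, 6, 7, 8]
Surviving IR:
  y = 0
  x = y * 0
  return x

Answer: 1 2 4 6 7 8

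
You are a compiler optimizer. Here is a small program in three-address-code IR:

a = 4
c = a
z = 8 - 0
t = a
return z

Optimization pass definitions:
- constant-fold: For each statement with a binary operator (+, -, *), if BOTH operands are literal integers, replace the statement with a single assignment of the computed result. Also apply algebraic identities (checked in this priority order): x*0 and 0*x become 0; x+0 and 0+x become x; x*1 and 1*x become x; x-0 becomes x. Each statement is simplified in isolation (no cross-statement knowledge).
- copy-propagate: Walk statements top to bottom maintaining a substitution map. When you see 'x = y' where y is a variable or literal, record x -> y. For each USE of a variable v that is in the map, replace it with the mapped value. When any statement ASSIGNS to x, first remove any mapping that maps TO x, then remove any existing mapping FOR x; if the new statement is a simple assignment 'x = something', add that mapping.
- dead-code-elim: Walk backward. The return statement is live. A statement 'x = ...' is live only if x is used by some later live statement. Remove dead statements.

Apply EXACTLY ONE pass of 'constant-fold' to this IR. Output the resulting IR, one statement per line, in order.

Answer: a = 4
c = a
z = 8
t = a
return z

Derivation:
Applying constant-fold statement-by-statement:
  [1] a = 4  (unchanged)
  [2] c = a  (unchanged)
  [3] z = 8 - 0  -> z = 8
  [4] t = a  (unchanged)
  [5] return z  (unchanged)
Result (5 stmts):
  a = 4
  c = a
  z = 8
  t = a
  return z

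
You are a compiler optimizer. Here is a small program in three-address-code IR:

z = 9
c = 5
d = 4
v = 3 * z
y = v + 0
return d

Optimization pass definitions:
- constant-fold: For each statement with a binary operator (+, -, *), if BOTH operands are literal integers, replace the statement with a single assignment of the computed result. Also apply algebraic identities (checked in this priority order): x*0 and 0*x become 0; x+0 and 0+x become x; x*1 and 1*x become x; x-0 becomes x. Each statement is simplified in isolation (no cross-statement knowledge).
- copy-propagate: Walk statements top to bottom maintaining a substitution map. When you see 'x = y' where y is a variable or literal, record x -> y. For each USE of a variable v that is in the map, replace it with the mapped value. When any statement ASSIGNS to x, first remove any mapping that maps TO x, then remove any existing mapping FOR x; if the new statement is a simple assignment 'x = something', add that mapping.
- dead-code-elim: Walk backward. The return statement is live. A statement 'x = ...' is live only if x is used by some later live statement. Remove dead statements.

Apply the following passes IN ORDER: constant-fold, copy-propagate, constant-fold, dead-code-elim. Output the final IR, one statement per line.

Answer: return 4

Derivation:
Initial IR:
  z = 9
  c = 5
  d = 4
  v = 3 * z
  y = v + 0
  return d
After constant-fold (6 stmts):
  z = 9
  c = 5
  d = 4
  v = 3 * z
  y = v
  return d
After copy-propagate (6 stmts):
  z = 9
  c = 5
  d = 4
  v = 3 * 9
  y = v
  return 4
After constant-fold (6 stmts):
  z = 9
  c = 5
  d = 4
  v = 27
  y = v
  return 4
After dead-code-elim (1 stmts):
  return 4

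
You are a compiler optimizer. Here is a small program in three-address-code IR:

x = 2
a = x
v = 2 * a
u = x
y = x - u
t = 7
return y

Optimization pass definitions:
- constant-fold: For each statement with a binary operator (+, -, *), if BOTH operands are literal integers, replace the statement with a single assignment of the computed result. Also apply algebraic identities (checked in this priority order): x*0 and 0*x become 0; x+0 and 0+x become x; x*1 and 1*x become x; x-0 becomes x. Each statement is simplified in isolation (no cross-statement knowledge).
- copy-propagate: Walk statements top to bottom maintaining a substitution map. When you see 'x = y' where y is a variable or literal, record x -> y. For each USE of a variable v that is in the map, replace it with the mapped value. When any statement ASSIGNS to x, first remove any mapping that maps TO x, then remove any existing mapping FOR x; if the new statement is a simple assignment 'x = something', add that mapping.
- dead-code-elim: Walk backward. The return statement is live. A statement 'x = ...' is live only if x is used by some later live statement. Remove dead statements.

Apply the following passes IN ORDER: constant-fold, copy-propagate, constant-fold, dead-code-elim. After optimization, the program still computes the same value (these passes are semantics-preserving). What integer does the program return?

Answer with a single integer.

Initial IR:
  x = 2
  a = x
  v = 2 * a
  u = x
  y = x - u
  t = 7
  return y
After constant-fold (7 stmts):
  x = 2
  a = x
  v = 2 * a
  u = x
  y = x - u
  t = 7
  return y
After copy-propagate (7 stmts):
  x = 2
  a = 2
  v = 2 * 2
  u = 2
  y = 2 - 2
  t = 7
  return y
After constant-fold (7 stmts):
  x = 2
  a = 2
  v = 4
  u = 2
  y = 0
  t = 7
  return y
After dead-code-elim (2 stmts):
  y = 0
  return y
Evaluate:
  x = 2  =>  x = 2
  a = x  =>  a = 2
  v = 2 * a  =>  v = 4
  u = x  =>  u = 2
  y = x - u  =>  y = 0
  t = 7  =>  t = 7
  return y = 0

Answer: 0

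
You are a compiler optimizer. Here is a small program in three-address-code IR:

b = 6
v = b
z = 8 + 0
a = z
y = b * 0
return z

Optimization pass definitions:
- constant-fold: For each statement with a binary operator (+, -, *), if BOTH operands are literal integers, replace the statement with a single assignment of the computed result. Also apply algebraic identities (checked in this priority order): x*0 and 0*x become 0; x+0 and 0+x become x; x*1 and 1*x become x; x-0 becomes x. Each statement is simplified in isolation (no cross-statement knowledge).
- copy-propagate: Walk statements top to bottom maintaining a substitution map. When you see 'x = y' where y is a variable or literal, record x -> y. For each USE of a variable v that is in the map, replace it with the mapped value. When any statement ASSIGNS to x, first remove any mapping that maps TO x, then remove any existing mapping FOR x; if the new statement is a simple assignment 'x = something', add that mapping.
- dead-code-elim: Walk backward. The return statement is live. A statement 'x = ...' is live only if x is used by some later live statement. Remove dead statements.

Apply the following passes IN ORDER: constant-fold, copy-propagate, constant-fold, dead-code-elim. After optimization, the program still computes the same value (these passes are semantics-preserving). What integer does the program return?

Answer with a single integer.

Answer: 8

Derivation:
Initial IR:
  b = 6
  v = b
  z = 8 + 0
  a = z
  y = b * 0
  return z
After constant-fold (6 stmts):
  b = 6
  v = b
  z = 8
  a = z
  y = 0
  return z
After copy-propagate (6 stmts):
  b = 6
  v = 6
  z = 8
  a = 8
  y = 0
  return 8
After constant-fold (6 stmts):
  b = 6
  v = 6
  z = 8
  a = 8
  y = 0
  return 8
After dead-code-elim (1 stmts):
  return 8
Evaluate:
  b = 6  =>  b = 6
  v = b  =>  v = 6
  z = 8 + 0  =>  z = 8
  a = z  =>  a = 8
  y = b * 0  =>  y = 0
  return z = 8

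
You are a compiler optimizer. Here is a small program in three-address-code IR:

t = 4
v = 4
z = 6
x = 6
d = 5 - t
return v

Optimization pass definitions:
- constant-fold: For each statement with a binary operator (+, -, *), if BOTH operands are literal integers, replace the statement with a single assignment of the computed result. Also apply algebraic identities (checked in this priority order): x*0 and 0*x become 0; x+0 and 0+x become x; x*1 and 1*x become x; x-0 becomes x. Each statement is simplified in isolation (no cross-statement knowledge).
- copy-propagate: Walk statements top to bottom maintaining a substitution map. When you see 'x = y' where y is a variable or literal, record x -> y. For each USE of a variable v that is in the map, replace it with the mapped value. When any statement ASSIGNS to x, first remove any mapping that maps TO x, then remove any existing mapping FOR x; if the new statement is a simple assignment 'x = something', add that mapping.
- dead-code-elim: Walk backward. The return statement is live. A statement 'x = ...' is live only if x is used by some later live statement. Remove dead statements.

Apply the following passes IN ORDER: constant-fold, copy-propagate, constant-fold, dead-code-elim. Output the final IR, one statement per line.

Initial IR:
  t = 4
  v = 4
  z = 6
  x = 6
  d = 5 - t
  return v
After constant-fold (6 stmts):
  t = 4
  v = 4
  z = 6
  x = 6
  d = 5 - t
  return v
After copy-propagate (6 stmts):
  t = 4
  v = 4
  z = 6
  x = 6
  d = 5 - 4
  return 4
After constant-fold (6 stmts):
  t = 4
  v = 4
  z = 6
  x = 6
  d = 1
  return 4
After dead-code-elim (1 stmts):
  return 4

Answer: return 4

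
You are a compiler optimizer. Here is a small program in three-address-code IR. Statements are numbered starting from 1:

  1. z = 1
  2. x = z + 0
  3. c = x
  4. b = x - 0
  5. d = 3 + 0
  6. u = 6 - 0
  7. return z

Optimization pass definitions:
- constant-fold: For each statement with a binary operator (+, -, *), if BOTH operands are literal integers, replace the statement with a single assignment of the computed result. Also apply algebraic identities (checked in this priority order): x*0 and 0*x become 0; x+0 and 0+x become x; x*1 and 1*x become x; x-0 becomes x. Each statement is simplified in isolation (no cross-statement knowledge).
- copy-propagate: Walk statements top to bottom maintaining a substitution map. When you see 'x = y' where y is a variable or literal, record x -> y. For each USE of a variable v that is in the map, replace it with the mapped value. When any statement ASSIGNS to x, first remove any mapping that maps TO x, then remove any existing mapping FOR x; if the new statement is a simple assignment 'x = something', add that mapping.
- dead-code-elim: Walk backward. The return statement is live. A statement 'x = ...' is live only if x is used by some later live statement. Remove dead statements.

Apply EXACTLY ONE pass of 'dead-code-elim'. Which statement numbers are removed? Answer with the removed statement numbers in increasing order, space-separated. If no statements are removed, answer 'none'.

Backward liveness scan:
Stmt 1 'z = 1': KEEP (z is live); live-in = []
Stmt 2 'x = z + 0': DEAD (x not in live set ['z'])
Stmt 3 'c = x': DEAD (c not in live set ['z'])
Stmt 4 'b = x - 0': DEAD (b not in live set ['z'])
Stmt 5 'd = 3 + 0': DEAD (d not in live set ['z'])
Stmt 6 'u = 6 - 0': DEAD (u not in live set ['z'])
Stmt 7 'return z': KEEP (return); live-in = ['z']
Removed statement numbers: [2, 3, 4, 5, 6]
Surviving IR:
  z = 1
  return z

Answer: 2 3 4 5 6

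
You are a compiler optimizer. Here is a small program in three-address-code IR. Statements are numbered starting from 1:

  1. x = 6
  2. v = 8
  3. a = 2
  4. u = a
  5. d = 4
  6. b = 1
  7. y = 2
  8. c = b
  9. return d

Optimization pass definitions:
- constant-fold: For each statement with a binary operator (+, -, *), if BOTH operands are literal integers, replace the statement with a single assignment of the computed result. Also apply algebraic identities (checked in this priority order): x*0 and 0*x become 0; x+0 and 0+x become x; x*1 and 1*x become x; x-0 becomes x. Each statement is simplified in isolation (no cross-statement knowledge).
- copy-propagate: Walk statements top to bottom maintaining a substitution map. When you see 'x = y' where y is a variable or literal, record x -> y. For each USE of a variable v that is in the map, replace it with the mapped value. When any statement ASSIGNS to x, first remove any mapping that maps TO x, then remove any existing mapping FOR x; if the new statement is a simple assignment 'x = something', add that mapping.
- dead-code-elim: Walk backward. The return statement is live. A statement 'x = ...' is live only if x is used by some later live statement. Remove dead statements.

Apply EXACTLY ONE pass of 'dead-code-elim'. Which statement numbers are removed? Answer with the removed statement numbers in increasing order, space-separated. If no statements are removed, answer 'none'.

Answer: 1 2 3 4 6 7 8

Derivation:
Backward liveness scan:
Stmt 1 'x = 6': DEAD (x not in live set [])
Stmt 2 'v = 8': DEAD (v not in live set [])
Stmt 3 'a = 2': DEAD (a not in live set [])
Stmt 4 'u = a': DEAD (u not in live set [])
Stmt 5 'd = 4': KEEP (d is live); live-in = []
Stmt 6 'b = 1': DEAD (b not in live set ['d'])
Stmt 7 'y = 2': DEAD (y not in live set ['d'])
Stmt 8 'c = b': DEAD (c not in live set ['d'])
Stmt 9 'return d': KEEP (return); live-in = ['d']
Removed statement numbers: [1, 2, 3, 4, 6, 7, 8]
Surviving IR:
  d = 4
  return d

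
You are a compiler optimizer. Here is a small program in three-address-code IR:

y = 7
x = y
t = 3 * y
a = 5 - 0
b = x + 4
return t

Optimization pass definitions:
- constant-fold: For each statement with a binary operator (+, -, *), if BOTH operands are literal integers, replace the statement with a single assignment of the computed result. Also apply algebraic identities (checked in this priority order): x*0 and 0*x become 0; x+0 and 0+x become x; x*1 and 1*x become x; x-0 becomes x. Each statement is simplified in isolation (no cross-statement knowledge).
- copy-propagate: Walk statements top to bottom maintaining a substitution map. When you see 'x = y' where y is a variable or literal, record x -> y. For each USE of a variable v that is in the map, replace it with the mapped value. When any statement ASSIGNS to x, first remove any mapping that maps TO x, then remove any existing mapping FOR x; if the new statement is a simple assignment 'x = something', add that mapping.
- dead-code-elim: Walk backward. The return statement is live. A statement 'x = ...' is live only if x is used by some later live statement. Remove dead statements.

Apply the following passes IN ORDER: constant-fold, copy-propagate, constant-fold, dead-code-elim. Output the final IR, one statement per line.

Answer: t = 21
return t

Derivation:
Initial IR:
  y = 7
  x = y
  t = 3 * y
  a = 5 - 0
  b = x + 4
  return t
After constant-fold (6 stmts):
  y = 7
  x = y
  t = 3 * y
  a = 5
  b = x + 4
  return t
After copy-propagate (6 stmts):
  y = 7
  x = 7
  t = 3 * 7
  a = 5
  b = 7 + 4
  return t
After constant-fold (6 stmts):
  y = 7
  x = 7
  t = 21
  a = 5
  b = 11
  return t
After dead-code-elim (2 stmts):
  t = 21
  return t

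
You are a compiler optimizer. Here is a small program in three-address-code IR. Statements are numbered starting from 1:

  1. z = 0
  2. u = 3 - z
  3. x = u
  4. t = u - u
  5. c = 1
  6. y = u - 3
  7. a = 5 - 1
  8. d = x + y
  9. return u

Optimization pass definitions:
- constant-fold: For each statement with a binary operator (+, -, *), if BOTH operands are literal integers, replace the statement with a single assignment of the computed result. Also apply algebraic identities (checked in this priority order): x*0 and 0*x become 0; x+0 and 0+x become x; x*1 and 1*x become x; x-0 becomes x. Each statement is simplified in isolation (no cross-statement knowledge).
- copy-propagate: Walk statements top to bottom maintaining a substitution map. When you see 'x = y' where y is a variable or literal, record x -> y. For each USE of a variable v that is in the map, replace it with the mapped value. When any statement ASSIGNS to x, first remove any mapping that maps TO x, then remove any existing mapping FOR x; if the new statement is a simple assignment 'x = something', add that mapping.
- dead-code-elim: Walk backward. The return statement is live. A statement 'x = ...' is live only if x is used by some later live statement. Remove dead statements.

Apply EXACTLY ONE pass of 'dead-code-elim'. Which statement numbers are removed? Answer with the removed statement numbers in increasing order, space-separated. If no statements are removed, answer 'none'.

Answer: 3 4 5 6 7 8

Derivation:
Backward liveness scan:
Stmt 1 'z = 0': KEEP (z is live); live-in = []
Stmt 2 'u = 3 - z': KEEP (u is live); live-in = ['z']
Stmt 3 'x = u': DEAD (x not in live set ['u'])
Stmt 4 't = u - u': DEAD (t not in live set ['u'])
Stmt 5 'c = 1': DEAD (c not in live set ['u'])
Stmt 6 'y = u - 3': DEAD (y not in live set ['u'])
Stmt 7 'a = 5 - 1': DEAD (a not in live set ['u'])
Stmt 8 'd = x + y': DEAD (d not in live set ['u'])
Stmt 9 'return u': KEEP (return); live-in = ['u']
Removed statement numbers: [3, 4, 5, 6, 7, 8]
Surviving IR:
  z = 0
  u = 3 - z
  return u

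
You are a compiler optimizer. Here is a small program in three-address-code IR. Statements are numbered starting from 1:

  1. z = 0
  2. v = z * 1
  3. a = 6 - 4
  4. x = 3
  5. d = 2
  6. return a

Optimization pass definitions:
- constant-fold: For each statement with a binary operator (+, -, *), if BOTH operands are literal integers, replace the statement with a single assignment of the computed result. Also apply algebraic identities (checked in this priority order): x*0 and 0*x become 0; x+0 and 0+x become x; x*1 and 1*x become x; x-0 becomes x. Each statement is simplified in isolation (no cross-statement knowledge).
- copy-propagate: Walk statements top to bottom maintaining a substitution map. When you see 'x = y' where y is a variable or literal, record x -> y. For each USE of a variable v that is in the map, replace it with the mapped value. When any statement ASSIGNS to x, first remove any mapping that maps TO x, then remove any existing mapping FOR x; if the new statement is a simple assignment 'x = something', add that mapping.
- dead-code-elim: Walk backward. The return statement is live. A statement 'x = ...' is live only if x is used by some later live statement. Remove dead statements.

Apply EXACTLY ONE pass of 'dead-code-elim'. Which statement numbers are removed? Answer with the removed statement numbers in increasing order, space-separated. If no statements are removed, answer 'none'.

Answer: 1 2 4 5

Derivation:
Backward liveness scan:
Stmt 1 'z = 0': DEAD (z not in live set [])
Stmt 2 'v = z * 1': DEAD (v not in live set [])
Stmt 3 'a = 6 - 4': KEEP (a is live); live-in = []
Stmt 4 'x = 3': DEAD (x not in live set ['a'])
Stmt 5 'd = 2': DEAD (d not in live set ['a'])
Stmt 6 'return a': KEEP (return); live-in = ['a']
Removed statement numbers: [1, 2, 4, 5]
Surviving IR:
  a = 6 - 4
  return a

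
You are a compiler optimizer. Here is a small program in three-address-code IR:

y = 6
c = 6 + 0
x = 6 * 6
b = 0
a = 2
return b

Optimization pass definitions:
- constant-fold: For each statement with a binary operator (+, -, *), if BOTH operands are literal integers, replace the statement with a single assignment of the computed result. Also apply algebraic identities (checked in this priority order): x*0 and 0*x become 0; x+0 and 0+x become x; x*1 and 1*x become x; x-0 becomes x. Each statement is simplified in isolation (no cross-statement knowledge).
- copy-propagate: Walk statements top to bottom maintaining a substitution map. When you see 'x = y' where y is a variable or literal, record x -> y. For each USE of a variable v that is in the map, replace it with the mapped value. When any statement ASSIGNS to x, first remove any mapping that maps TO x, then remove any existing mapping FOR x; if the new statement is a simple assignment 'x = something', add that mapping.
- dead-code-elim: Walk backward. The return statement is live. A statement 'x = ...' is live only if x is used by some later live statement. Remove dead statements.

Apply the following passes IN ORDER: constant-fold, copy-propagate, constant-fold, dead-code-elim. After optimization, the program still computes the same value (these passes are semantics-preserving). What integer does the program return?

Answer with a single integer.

Answer: 0

Derivation:
Initial IR:
  y = 6
  c = 6 + 0
  x = 6 * 6
  b = 0
  a = 2
  return b
After constant-fold (6 stmts):
  y = 6
  c = 6
  x = 36
  b = 0
  a = 2
  return b
After copy-propagate (6 stmts):
  y = 6
  c = 6
  x = 36
  b = 0
  a = 2
  return 0
After constant-fold (6 stmts):
  y = 6
  c = 6
  x = 36
  b = 0
  a = 2
  return 0
After dead-code-elim (1 stmts):
  return 0
Evaluate:
  y = 6  =>  y = 6
  c = 6 + 0  =>  c = 6
  x = 6 * 6  =>  x = 36
  b = 0  =>  b = 0
  a = 2  =>  a = 2
  return b = 0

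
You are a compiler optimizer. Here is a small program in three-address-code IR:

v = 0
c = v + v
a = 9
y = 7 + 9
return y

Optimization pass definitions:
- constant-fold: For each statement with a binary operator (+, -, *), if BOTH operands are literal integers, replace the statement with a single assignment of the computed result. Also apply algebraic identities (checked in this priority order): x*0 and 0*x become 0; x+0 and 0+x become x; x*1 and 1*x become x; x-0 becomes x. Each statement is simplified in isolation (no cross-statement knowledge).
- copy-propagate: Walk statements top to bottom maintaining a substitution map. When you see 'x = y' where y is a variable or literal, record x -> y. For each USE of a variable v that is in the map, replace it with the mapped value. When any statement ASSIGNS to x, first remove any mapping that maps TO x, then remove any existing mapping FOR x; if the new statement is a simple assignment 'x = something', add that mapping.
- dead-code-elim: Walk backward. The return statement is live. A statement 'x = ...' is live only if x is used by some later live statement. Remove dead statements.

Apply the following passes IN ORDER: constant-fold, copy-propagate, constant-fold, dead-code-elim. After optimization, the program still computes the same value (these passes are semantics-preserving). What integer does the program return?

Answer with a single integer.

Answer: 16

Derivation:
Initial IR:
  v = 0
  c = v + v
  a = 9
  y = 7 + 9
  return y
After constant-fold (5 stmts):
  v = 0
  c = v + v
  a = 9
  y = 16
  return y
After copy-propagate (5 stmts):
  v = 0
  c = 0 + 0
  a = 9
  y = 16
  return 16
After constant-fold (5 stmts):
  v = 0
  c = 0
  a = 9
  y = 16
  return 16
After dead-code-elim (1 stmts):
  return 16
Evaluate:
  v = 0  =>  v = 0
  c = v + v  =>  c = 0
  a = 9  =>  a = 9
  y = 7 + 9  =>  y = 16
  return y = 16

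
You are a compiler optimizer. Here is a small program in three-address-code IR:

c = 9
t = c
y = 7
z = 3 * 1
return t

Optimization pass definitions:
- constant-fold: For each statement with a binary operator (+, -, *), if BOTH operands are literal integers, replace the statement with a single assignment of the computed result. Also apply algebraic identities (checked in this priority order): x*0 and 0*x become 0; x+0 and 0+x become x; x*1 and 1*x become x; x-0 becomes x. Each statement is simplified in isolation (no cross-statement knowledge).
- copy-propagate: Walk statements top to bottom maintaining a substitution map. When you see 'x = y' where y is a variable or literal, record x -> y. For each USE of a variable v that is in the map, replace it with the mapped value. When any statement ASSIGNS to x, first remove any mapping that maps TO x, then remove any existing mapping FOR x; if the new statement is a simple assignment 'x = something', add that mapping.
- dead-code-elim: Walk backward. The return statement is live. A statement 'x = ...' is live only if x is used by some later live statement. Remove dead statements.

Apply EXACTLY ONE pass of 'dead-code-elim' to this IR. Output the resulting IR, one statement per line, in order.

Answer: c = 9
t = c
return t

Derivation:
Applying dead-code-elim statement-by-statement:
  [5] return t  -> KEEP (return); live=['t']
  [4] z = 3 * 1  -> DEAD (z not live)
  [3] y = 7  -> DEAD (y not live)
  [2] t = c  -> KEEP; live=['c']
  [1] c = 9  -> KEEP; live=[]
Result (3 stmts):
  c = 9
  t = c
  return t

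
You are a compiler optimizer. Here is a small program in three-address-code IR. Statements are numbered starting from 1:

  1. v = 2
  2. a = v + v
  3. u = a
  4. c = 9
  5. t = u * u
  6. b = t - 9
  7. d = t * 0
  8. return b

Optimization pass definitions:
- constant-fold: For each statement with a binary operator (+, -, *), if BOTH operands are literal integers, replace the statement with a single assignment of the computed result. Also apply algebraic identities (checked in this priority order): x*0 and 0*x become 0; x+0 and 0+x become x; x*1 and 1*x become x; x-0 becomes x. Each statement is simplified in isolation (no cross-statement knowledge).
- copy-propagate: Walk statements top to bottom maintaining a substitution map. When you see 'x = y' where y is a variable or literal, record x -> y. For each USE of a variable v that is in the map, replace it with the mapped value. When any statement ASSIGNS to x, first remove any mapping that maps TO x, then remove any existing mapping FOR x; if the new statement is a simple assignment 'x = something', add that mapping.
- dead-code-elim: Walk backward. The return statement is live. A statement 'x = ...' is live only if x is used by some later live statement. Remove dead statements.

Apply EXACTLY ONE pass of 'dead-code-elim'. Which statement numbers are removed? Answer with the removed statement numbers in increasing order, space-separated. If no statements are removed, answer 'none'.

Answer: 4 7

Derivation:
Backward liveness scan:
Stmt 1 'v = 2': KEEP (v is live); live-in = []
Stmt 2 'a = v + v': KEEP (a is live); live-in = ['v']
Stmt 3 'u = a': KEEP (u is live); live-in = ['a']
Stmt 4 'c = 9': DEAD (c not in live set ['u'])
Stmt 5 't = u * u': KEEP (t is live); live-in = ['u']
Stmt 6 'b = t - 9': KEEP (b is live); live-in = ['t']
Stmt 7 'd = t * 0': DEAD (d not in live set ['b'])
Stmt 8 'return b': KEEP (return); live-in = ['b']
Removed statement numbers: [4, 7]
Surviving IR:
  v = 2
  a = v + v
  u = a
  t = u * u
  b = t - 9
  return b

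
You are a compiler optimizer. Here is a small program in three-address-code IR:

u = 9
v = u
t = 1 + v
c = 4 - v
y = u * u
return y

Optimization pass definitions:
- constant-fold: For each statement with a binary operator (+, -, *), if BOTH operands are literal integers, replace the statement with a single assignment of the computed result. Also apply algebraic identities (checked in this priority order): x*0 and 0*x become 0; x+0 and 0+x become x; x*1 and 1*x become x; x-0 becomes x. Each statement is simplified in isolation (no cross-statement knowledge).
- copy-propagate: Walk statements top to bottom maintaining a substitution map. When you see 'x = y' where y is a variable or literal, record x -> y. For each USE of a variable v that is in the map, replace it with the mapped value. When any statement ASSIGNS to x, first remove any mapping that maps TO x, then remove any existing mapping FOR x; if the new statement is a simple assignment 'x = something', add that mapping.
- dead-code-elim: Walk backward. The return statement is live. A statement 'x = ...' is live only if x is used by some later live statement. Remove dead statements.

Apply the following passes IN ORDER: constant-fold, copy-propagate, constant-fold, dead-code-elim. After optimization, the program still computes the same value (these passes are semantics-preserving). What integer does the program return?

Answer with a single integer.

Initial IR:
  u = 9
  v = u
  t = 1 + v
  c = 4 - v
  y = u * u
  return y
After constant-fold (6 stmts):
  u = 9
  v = u
  t = 1 + v
  c = 4 - v
  y = u * u
  return y
After copy-propagate (6 stmts):
  u = 9
  v = 9
  t = 1 + 9
  c = 4 - 9
  y = 9 * 9
  return y
After constant-fold (6 stmts):
  u = 9
  v = 9
  t = 10
  c = -5
  y = 81
  return y
After dead-code-elim (2 stmts):
  y = 81
  return y
Evaluate:
  u = 9  =>  u = 9
  v = u  =>  v = 9
  t = 1 + v  =>  t = 10
  c = 4 - v  =>  c = -5
  y = u * u  =>  y = 81
  return y = 81

Answer: 81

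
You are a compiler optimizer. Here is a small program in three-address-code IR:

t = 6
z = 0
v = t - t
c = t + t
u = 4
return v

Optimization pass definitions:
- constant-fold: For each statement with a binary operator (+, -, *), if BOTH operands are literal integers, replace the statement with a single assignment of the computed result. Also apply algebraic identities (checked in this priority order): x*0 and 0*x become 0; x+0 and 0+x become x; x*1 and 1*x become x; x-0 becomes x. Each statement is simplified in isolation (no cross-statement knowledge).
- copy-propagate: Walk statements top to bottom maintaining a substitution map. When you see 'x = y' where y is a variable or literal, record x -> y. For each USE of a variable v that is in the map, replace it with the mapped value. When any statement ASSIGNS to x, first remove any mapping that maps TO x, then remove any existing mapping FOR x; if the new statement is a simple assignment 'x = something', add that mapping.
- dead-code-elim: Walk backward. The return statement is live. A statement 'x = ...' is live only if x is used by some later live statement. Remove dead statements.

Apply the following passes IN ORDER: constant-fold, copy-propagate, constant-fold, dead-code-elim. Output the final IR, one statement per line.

Answer: v = 0
return v

Derivation:
Initial IR:
  t = 6
  z = 0
  v = t - t
  c = t + t
  u = 4
  return v
After constant-fold (6 stmts):
  t = 6
  z = 0
  v = t - t
  c = t + t
  u = 4
  return v
After copy-propagate (6 stmts):
  t = 6
  z = 0
  v = 6 - 6
  c = 6 + 6
  u = 4
  return v
After constant-fold (6 stmts):
  t = 6
  z = 0
  v = 0
  c = 12
  u = 4
  return v
After dead-code-elim (2 stmts):
  v = 0
  return v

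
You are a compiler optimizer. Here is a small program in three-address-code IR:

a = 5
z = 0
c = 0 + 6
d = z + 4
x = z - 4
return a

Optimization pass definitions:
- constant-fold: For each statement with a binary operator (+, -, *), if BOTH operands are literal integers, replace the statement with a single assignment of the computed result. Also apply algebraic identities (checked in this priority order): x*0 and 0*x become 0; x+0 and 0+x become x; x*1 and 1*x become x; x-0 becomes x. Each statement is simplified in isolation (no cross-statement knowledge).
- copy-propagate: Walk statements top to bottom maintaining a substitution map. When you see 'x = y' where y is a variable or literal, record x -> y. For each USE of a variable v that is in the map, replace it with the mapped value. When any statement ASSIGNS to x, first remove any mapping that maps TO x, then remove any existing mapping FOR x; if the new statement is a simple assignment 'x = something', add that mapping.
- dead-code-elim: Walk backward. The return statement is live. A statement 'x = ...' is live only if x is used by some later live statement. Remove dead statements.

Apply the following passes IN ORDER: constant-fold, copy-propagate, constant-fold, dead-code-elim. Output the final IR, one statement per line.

Initial IR:
  a = 5
  z = 0
  c = 0 + 6
  d = z + 4
  x = z - 4
  return a
After constant-fold (6 stmts):
  a = 5
  z = 0
  c = 6
  d = z + 4
  x = z - 4
  return a
After copy-propagate (6 stmts):
  a = 5
  z = 0
  c = 6
  d = 0 + 4
  x = 0 - 4
  return 5
After constant-fold (6 stmts):
  a = 5
  z = 0
  c = 6
  d = 4
  x = -4
  return 5
After dead-code-elim (1 stmts):
  return 5

Answer: return 5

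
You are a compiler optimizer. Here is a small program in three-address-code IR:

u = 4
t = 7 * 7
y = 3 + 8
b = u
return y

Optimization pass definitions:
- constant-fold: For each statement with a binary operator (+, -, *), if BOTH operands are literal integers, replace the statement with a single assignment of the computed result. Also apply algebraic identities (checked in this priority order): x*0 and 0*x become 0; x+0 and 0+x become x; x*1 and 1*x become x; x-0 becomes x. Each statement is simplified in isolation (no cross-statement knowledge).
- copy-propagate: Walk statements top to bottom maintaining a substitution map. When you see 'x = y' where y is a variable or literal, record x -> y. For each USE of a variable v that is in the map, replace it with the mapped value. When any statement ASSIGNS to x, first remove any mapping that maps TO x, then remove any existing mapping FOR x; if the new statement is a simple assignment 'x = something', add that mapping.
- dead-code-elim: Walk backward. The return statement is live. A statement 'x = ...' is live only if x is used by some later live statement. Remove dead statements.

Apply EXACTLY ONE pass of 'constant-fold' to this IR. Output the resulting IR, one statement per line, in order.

Applying constant-fold statement-by-statement:
  [1] u = 4  (unchanged)
  [2] t = 7 * 7  -> t = 49
  [3] y = 3 + 8  -> y = 11
  [4] b = u  (unchanged)
  [5] return y  (unchanged)
Result (5 stmts):
  u = 4
  t = 49
  y = 11
  b = u
  return y

Answer: u = 4
t = 49
y = 11
b = u
return y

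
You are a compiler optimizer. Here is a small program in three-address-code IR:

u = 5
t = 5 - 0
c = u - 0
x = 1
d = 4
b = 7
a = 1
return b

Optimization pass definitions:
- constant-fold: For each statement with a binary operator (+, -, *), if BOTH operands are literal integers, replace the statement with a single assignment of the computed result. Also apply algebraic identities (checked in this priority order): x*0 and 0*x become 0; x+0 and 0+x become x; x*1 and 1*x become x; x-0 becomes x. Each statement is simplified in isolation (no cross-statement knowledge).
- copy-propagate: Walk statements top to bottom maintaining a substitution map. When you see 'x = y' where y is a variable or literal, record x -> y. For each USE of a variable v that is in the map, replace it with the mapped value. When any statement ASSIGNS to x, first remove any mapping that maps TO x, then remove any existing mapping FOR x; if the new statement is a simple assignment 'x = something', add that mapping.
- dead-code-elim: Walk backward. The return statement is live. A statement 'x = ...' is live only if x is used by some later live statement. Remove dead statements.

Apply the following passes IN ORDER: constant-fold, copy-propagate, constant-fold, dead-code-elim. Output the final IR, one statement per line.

Answer: return 7

Derivation:
Initial IR:
  u = 5
  t = 5 - 0
  c = u - 0
  x = 1
  d = 4
  b = 7
  a = 1
  return b
After constant-fold (8 stmts):
  u = 5
  t = 5
  c = u
  x = 1
  d = 4
  b = 7
  a = 1
  return b
After copy-propagate (8 stmts):
  u = 5
  t = 5
  c = 5
  x = 1
  d = 4
  b = 7
  a = 1
  return 7
After constant-fold (8 stmts):
  u = 5
  t = 5
  c = 5
  x = 1
  d = 4
  b = 7
  a = 1
  return 7
After dead-code-elim (1 stmts):
  return 7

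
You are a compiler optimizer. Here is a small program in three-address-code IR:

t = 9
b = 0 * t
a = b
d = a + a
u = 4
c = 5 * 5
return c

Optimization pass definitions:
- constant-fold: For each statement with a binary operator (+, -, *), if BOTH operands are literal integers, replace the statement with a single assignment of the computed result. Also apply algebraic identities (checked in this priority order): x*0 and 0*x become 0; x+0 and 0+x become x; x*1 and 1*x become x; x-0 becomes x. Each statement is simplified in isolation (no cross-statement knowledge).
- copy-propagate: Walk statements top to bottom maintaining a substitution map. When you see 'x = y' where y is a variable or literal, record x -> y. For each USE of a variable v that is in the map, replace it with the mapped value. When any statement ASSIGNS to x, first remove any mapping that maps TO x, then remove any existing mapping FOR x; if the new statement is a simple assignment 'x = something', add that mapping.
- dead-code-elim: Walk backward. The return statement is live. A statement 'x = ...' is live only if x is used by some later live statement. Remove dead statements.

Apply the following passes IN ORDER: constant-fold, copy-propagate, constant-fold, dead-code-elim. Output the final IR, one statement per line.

Answer: return 25

Derivation:
Initial IR:
  t = 9
  b = 0 * t
  a = b
  d = a + a
  u = 4
  c = 5 * 5
  return c
After constant-fold (7 stmts):
  t = 9
  b = 0
  a = b
  d = a + a
  u = 4
  c = 25
  return c
After copy-propagate (7 stmts):
  t = 9
  b = 0
  a = 0
  d = 0 + 0
  u = 4
  c = 25
  return 25
After constant-fold (7 stmts):
  t = 9
  b = 0
  a = 0
  d = 0
  u = 4
  c = 25
  return 25
After dead-code-elim (1 stmts):
  return 25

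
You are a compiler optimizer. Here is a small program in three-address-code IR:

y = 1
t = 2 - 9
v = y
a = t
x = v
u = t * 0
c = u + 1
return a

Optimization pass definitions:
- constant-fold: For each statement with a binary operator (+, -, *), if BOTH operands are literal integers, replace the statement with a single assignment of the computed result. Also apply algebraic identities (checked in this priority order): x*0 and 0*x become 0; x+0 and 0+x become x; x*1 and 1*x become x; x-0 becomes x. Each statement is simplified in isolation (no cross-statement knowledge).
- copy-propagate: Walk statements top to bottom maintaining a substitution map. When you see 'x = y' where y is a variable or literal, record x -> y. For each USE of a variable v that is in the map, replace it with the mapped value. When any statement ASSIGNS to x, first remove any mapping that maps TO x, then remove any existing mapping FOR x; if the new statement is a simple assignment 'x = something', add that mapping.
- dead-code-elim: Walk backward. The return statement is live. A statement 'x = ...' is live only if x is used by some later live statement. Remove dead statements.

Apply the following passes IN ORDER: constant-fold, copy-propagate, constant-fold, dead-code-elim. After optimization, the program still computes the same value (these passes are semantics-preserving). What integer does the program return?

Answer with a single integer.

Initial IR:
  y = 1
  t = 2 - 9
  v = y
  a = t
  x = v
  u = t * 0
  c = u + 1
  return a
After constant-fold (8 stmts):
  y = 1
  t = -7
  v = y
  a = t
  x = v
  u = 0
  c = u + 1
  return a
After copy-propagate (8 stmts):
  y = 1
  t = -7
  v = 1
  a = -7
  x = 1
  u = 0
  c = 0 + 1
  return -7
After constant-fold (8 stmts):
  y = 1
  t = -7
  v = 1
  a = -7
  x = 1
  u = 0
  c = 1
  return -7
After dead-code-elim (1 stmts):
  return -7
Evaluate:
  y = 1  =>  y = 1
  t = 2 - 9  =>  t = -7
  v = y  =>  v = 1
  a = t  =>  a = -7
  x = v  =>  x = 1
  u = t * 0  =>  u = 0
  c = u + 1  =>  c = 1
  return a = -7

Answer: -7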